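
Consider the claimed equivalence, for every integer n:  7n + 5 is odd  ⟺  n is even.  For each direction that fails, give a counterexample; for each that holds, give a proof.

(←) Suppose n is even; write n = 2j. Then 7n + 5 = 7·(2j) + 5 = 2·7j + 5, which is odd.

(→) Suppose 7n + 5 is odd. Since 7 is odd, 7n and n have the same parity, so 7n + 5 ≡ n + 5 (mod 2). As 5 is odd, 7n + 5 is odd exactly when n is even. Thus n is even.

Equivalent; both directions hold.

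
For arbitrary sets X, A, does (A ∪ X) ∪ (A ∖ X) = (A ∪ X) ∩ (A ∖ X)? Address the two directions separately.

(⊆) fails; (⊇) holds.

(⟹) This inclusion fails. Take X = {1}, A = ∅; then 1 ∈ (A ∪ X) ∪ (A ∖ X) but 1 ∉ (A ∪ X) ∩ (A ∖ X).

(⟸) Let x ∈ (A ∪ X) ∩ (A ∖ X). Then x ∈ A and x ∉ X, from which x ∈ (A ∪ X) ∪ (A ∖ X).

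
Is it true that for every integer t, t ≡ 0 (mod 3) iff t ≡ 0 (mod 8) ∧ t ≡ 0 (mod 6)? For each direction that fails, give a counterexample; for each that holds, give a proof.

Only the converse holds.

(⇐) If t ≡ 0 (mod 8) and t ≡ 0 (mod 6), then by the Chinese remainder theorem t ≡ 0 (mod 24). Since 0 ≡ 0 (mod 3) and 3 ∣ 24, we get t ≡ 0 (mod 3).

(⇒) This fails: t = 3 gives 3 ≡ 0 (mod 3) but 3 ≡ 3 (mod 8), so the conjunction on the right does not hold.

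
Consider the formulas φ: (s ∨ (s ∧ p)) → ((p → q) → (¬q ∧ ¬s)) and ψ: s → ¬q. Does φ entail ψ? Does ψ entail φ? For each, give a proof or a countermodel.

(→) Assume the antecedent. If s is true, the antecedent forces (s = T, q = F, p = T), and s → ¬q holds there. If s is false, s → ¬q reduces to true regardless of the other variables. Either way s → ¬q holds.

(←) This fails. Under s = T, q = F, p = F, the left side is false but the right side is true.

The forward direction holds; the converse fails.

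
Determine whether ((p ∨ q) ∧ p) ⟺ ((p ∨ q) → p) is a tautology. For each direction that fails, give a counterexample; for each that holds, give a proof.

(→) Assume the antecedent. If q is true, the antecedent forces (q = T, p = T), and (p ∨ q) → p holds there. If q is false, (p ∨ q) → p reduces to true regardless of the other variables. Either way (p ∨ q) → p holds.

(←) This fails. Under q = F, p = F, the left side is false but the right side is true.

Not equivalent: only (⇒) holds.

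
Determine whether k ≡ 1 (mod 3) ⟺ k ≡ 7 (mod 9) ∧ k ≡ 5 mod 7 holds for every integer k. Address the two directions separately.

(⇒) fails; (⇐) holds.

[⇒] This fails: k = 1 gives 1 ≡ 1 (mod 3) but 1 ≡ 1 (mod 9), so the conjunction on the right does not hold.

[⇐] Conversely, if k ≡ 7 (mod 9) and k ≡ 5 (mod 7), then by the Chinese remainder theorem k ≡ 61 (mod 63). Since 61 ≡ 1 (mod 3) and 3 ∣ 63, we get k ≡ 1 (mod 3).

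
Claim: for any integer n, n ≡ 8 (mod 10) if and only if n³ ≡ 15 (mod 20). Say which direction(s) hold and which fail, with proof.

[⇒] This fails: take n = 8. Then 8 ≡ 8 (mod 10), but 8³ = 512 ≡ 12 (mod 20), not 15.

[⇐] This fails: take n = 15. Then 15³ = 3375 ≡ 15 (mod 20), yet 15 ≡ 5 (mod 10), not 8.

Neither implication holds.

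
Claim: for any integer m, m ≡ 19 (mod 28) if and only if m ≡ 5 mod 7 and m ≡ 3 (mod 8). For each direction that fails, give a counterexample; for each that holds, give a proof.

(←) If m ≡ 5 (mod 7) and m ≡ 3 (mod 8), then by the Chinese remainder theorem m ≡ 19 (mod 56). Since 19 ≡ 19 (mod 28) and 28 ∣ 56, we get m ≡ 19 (mod 28).

(→) This fails: m = 47 gives 47 ≡ 19 (mod 28) but 47 ≡ 7 (mod 8), so the conjunction on the right does not hold.

Only the converse holds.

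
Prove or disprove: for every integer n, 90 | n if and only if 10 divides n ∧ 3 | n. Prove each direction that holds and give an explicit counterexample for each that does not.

Forward direction. If 90 ∣ n, write n = 90q. Since 90 = 9·10, n = 10·(9q), so 10 ∣ n; and since 90 = 30·3, n = 3·(30q), so 3 ∣ n.

Converse. This fails: take n = 30. Both 10 ∣ 30 and 3 ∣ 30, yet 30 is not a multiple of 90 (since 30 = 0·90 + 30), so 90 ∤ 30.

The forward direction holds; the converse fails.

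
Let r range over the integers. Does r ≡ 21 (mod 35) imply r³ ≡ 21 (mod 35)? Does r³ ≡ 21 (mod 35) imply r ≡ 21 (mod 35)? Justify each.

Both directions hold; the statement is true.

(⟹) Suppose r ≡ 21 (mod 35). Write r = 35j + 21. Then (35j + 21)³ = 42875j³ + 77175j² + 46305j + 9261 = 35(1225j³ + 2205j² + 1323j + 264) + 21, so r³ ≡ 21 (mod 35).

(⟸) Conversely, suppose r³ ≡ 21 (mod 35). The only residue r in {0, …, 34} with r³ ≡ 21 (mod 35) is r = 21, so r ≡ 21 (mod 35).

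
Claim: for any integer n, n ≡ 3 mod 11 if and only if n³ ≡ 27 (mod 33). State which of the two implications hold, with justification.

[⇒] This fails: take n = 14. Then 14 ≡ 3 (mod 11), but 14³ = 2744 ≡ 5 (mod 33), not 27.

[⇐] Conversely, the residues r modulo 33 with r³ ≡ 27 (mod 33) are exactly {3}, and each is ≡ 3 (mod 11).

The forward direction fails; the converse holds.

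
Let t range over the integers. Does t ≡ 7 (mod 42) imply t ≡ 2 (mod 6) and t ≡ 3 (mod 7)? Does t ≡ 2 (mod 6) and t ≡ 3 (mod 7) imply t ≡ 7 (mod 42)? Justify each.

[⇒] This fails: t = 7 gives 7 ≡ 7 (mod 42) but 7 ≡ 1 (mod 6), so the conjunction on the right does not hold.

[⇐] This fails: t = 38 satisfies both congruences on the right (38 ≡ 2 mod 6 and 38 ≡ 3 mod 7) yet 38 ≡ 38 (mod 42), not 7.

Neither implication holds.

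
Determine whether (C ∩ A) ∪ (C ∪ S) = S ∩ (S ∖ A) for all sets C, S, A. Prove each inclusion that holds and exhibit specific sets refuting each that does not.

(⊆) This inclusion fails. Take C = {1}, S = ∅, A = ∅; then 1 ∈ (C ∩ A) ∪ (C ∪ S) but 1 ∉ S ∩ (S ∖ A).

(⊇) Let x ∈ S ∩ (S ∖ A). Then either x ∈ S and x ∉ C, A; or x ∈ C ∩ S and x ∉ A. In each case x ∈ (C ∩ A) ∪ (C ∪ S), so S ∩ (S ∖ A) ⊆ (C ∩ A) ∪ (C ∪ S).

The sets are not equal: only the reverse inclusion holds.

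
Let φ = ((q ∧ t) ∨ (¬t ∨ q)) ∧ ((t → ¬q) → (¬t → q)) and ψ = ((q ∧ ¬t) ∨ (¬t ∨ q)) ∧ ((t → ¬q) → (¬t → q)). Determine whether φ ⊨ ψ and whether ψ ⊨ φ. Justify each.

Forward direction. Assume the antecedent. If q is true, the consequent reduces to true regardless of the other variables. If q is false, the antecedent cannot hold. Either way the consequent holds.

Converse. Assume the antecedent. If q is true, the consequent reduces to true regardless of the other variables. If q is false, the antecedent cannot hold. Either way the consequent holds.

Both directions hold; the statement is true.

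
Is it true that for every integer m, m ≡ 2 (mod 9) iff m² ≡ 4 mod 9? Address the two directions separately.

(⇒) Suppose m ≡ 2 (mod 9). Write m = 9j + 2. Then (9j + 2)² = 81j² + 36j + 4 = 9(9j² + 4j) + 4, so m² ≡ 4 (mod 9).

(⇐) This fails: take m = 7. Then 7² = 49 ≡ 4 (mod 9), yet 7 ≡ 7 (mod 9), not 2.

Only the forward implication holds.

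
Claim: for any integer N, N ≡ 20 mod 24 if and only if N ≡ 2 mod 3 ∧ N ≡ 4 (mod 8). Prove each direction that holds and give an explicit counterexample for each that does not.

Forward direction. Suppose N ≡ 20 (mod 24); write N = 24j + 20. Since 3 ∣ 24, reducing mod 3 gives N ≡ 20 ≡ 2 (mod 3); since 8 ∣ 24, reducing mod 8 gives N ≡ 20 ≡ 4 (mod 8).

Converse. If N ≡ 2 (mod 3) and N ≡ 4 (mod 8), then by the Chinese remainder theorem N ≡ 20 (mod 24). This is exactly N ≡ 20 (mod 24).

Both directions hold.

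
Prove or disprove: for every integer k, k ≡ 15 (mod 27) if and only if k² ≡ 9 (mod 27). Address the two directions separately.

(⟹) Suppose k ≡ 15 (mod 27). Write k = 27j + 15. Then (27j + 15)² = 729j² + 810j + 225 = 27(27j² + 30j + 8) + 9, so k² ≡ 9 (mod 27).

(⟸) This fails: take k = 3. Then 3² = 9 ≡ 9 (mod 27), yet 3 ≡ 3 (mod 27), not 15.

Only the forward direction holds.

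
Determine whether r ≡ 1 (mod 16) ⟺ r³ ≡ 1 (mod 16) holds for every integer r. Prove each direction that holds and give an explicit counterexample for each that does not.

Equivalent; both directions hold.

[⇒] Suppose r ≡ 1 (mod 16). Write r = 16j + 1. Then (16j + 1)³ = 4096j³ + 768j² + 48j + 1 = 16(256j³ + 48j² + 3j) + 1, so r³ ≡ 1 (mod 16).

[⇐] Conversely, suppose r³ ≡ 1 (mod 16). The only residue r in {0, …, 15} with r³ ≡ 1 (mod 16) is r = 1, so r ≡ 1 (mod 16).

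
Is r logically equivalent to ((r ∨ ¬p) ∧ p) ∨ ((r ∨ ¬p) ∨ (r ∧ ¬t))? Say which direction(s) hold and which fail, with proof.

Not equivalent: only (⇒) holds.

[⇒] Assume the antecedent. If r is true, the consequent reduces to true regardless of the other variables. If r is false, the antecedent cannot hold. Either way the consequent holds.

[⇐] This fails. Under r = F, t = F, p = F, the left side is false but the right side is true.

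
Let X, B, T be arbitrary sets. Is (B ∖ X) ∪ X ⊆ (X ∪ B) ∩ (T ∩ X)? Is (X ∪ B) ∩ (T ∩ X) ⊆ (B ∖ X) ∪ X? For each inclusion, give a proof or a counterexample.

(⊆) fails; (⊇) holds.

Reverse inclusion. Let x ∈ (X ∪ B) ∩ (T ∩ X). Then either x ∈ X ∩ T and x ∉ B; or x ∈ X ∩ B ∩ T. In each case x ∈ (B ∖ X) ∪ X, so (X ∪ B) ∩ (T ∩ X) ⊆ (B ∖ X) ∪ X.

Forward inclusion. This inclusion fails. Take X = {1}, B = ∅, T = ∅; then 1 ∈ (B ∖ X) ∪ X but 1 ∉ (X ∪ B) ∩ (T ∩ X).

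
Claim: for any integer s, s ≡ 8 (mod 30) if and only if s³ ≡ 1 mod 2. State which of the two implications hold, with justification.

(⇒) This fails: take s = 8. Then 8 ≡ 8 (mod 30), but 8³ = 512 ≡ 0 (mod 2), not 1.

(⇐) This fails: take s = 1. Then 1³ = 1 ≡ 1 (mod 2), yet 1 ≡ 1 (mod 30), not 8.

Neither implication holds.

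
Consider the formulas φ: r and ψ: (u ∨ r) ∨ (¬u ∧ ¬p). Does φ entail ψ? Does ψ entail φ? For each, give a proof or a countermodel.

(⇒) holds; (⇐) fails.

(⇐) This fails. Under r = F, p = F, u = F, the left side is false but the right side is true.

(⇒) Assume the antecedent. If r is true, (u ∨ r) ∨ (¬u ∧ ¬p) reduces to true regardless of the other variables. If r is false, the antecedent cannot hold. Either way (u ∨ r) ∨ (¬u ∧ ¬p) holds.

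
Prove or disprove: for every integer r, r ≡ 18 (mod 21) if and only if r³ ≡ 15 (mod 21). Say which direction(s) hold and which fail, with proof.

(⇐) This fails: take r = 9. Then 9³ = 729 ≡ 15 (mod 21), yet 9 ≡ 9 (mod 21), not 18.

(⇒) Suppose r ≡ 18 (mod 21). Write r = 21j + 18. Then (21j + 18)³ = 9261j³ + 23814j² + 20412j + 5832 = 21(441j³ + 1134j² + 972j + 277) + 15, so r³ ≡ 15 (mod 21).

Only the forward implication holds.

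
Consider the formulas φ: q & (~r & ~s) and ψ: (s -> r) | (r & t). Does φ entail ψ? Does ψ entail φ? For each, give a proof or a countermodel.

Only the forward implication holds.

(←) This fails. Under t = F, s = F, q = F, r = F, the left side is false but the right side is true.

(→) Assume the antecedent. If t is true, the antecedent forces (t = T, s = F, q = T, r = F), and (s -> r) | (r & t) holds there. If t is false, the antecedent forces (t = F, s = F, q = T, r = F), and (s -> r) | (r & t) holds there. Either way (s -> r) | (r & t) holds.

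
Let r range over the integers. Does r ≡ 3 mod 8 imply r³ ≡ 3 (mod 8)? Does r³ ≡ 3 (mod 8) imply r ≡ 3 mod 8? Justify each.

Both directions hold; the statement is true.

Forward direction. Suppose r ≡ 3 mod 8. Write r = 8j + 3. Then (8j + 3)³ = 512j³ + 576j² + 216j + 27 = 8(64j³ + 72j² + 27j + 3) + 3, so r³ ≡ 3 (mod 8).

Converse. Suppose r³ ≡ 3 (mod 8). The only residue r in {0, …, 7} with r³ ≡ 3 (mod 8) is r = 3, so r ≡ 3 (mod 8).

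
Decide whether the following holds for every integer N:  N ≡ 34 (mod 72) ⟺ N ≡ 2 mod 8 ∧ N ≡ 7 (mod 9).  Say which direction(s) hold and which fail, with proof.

(→) Suppose N ≡ 34 (mod 72); write N = 72j + 34. Since 8 ∣ 72, reducing mod 8 gives N ≡ 34 ≡ 2 (mod 8); since 9 ∣ 72, reducing mod 9 gives N ≡ 34 ≡ 7 (mod 9).

(←) Conversely, if N ≡ 2 (mod 8) and N ≡ 7 (mod 9), then by the Chinese remainder theorem N ≡ 34 (mod 72). This is exactly N ≡ 34 (mod 72).

Equivalent; both directions hold.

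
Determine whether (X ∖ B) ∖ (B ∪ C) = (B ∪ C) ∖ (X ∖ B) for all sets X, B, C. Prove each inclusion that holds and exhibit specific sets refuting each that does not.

Forward inclusion. This inclusion fails. Take X = {1}, B = ∅, C = ∅; then 1 ∈ (X ∖ B) ∖ (B ∪ C) but 1 ∉ (B ∪ C) ∖ (X ∖ B).

Reverse inclusion. This inclusion fails. Take X = ∅, B = {1}, C = ∅; then 1 ∈ (B ∪ C) ∖ (X ∖ B) but 1 ∉ (X ∖ B) ∖ (B ∪ C).

Both inclusions fail.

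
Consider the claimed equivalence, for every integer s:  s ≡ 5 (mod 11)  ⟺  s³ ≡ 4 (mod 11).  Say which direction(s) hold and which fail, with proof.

The biconditional holds.

(⇒) Suppose s ≡ 5 (mod 11). Write s = 11j + 5. Then (11j + 5)³ = 1331j³ + 1815j² + 825j + 125 = 11(121j³ + 165j² + 75j + 11) + 4, so s³ ≡ 4 (mod 11).

(⇐) Conversely, suppose s³ ≡ 4 (mod 11). The only residue r in {0, …, 10} with r³ ≡ 4 (mod 11) is r = 5, so s ≡ 5 (mod 11).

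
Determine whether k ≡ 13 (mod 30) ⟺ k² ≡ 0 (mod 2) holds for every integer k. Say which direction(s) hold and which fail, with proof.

[⇒] This fails: take k = 13. Then 13 ≡ 13 (mod 30), but 13² = 169 ≡ 1 (mod 2), not 0.

[⇐] This fails: take k = 0. Then 0² = 0 ≡ 0 (mod 2), yet 0 ≡ 0 (mod 30), not 13.

Both directions fail.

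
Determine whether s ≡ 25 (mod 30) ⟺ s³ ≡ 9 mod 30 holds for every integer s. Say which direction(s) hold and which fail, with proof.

[⇒] This fails: take s = 25. Then 25 ≡ 25 (mod 30), but 25³ = 15625 ≡ 25 (mod 30), not 9.

[⇐] This fails: take s = 9. Then 9³ = 729 ≡ 9 (mod 30), yet 9 ≡ 9 (mod 30), not 25.

Neither direction holds.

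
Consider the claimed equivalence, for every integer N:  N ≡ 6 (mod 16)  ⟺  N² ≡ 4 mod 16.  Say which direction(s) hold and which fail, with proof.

[⇐] This fails: take N = 2. Then 2² = 4 ≡ 4 (mod 16), yet 2 ≡ 2 (mod 16), not 6.

[⇒] Suppose N ≡ 6 (mod 16). Write N = 16j + 6. Then (16j + 6)² = 256j² + 192j + 36 = 16(16j² + 12j + 2) + 4, so N² ≡ 4 (mod 16).

The forward direction holds; the converse fails.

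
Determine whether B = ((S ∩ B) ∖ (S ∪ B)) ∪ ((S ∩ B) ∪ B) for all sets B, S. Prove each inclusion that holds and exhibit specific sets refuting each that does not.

Forward inclusion. Let x ∈ B. Then either x ∈ B and x ∉ S; or x ∈ B ∩ S. In each case x ∈ ((S ∩ B) ∖ (S ∪ B)) ∪ ((S ∩ B) ∪ B), so B ⊆ ((S ∩ B) ∖ (S ∪ B)) ∪ ((S ∩ B) ∪ B).

Reverse inclusion. Let x ∈ ((S ∩ B) ∖ (S ∪ B)) ∪ ((S ∩ B) ∪ B). Then either x ∈ B and x ∉ S; or x ∈ B ∩ S. In each case x ∈ B, so ((S ∩ B) ∖ (S ∪ B)) ∪ ((S ∩ B) ∪ B) ⊆ B.

The two sets are equal.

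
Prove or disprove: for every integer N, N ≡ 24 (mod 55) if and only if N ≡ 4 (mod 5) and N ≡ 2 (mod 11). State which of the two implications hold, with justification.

The biconditional holds.

(⟹) Suppose N ≡ 24 (mod 55); write N = 55j + 24. Since 5 ∣ 55, reducing mod 5 gives N ≡ 24 ≡ 4 (mod 5); since 11 ∣ 55, reducing mod 11 gives N ≡ 24 ≡ 2 (mod 11).

(⟸) Conversely, if N ≡ 4 (mod 5) and N ≡ 2 (mod 11), then by the Chinese remainder theorem N ≡ 24 (mod 55). This is exactly N ≡ 24 (mod 55).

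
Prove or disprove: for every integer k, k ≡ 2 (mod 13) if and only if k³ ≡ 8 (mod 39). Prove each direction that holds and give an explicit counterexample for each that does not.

[⇒] This fails: take k = 15. Then 15 ≡ 2 (mod 13), but 15³ = 3375 ≡ 21 (mod 39), not 8.

[⇐] This fails: take k = 5. Then 5³ = 125 ≡ 8 (mod 39), yet 5 ≡ 5 (mod 13), not 2.

Neither implication holds.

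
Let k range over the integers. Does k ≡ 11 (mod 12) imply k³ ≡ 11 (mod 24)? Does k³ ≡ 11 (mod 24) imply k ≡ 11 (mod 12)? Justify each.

The forward direction fails; the converse holds.

[⇒] This fails: take k = 23. Then 23 ≡ 11 (mod 12), but 23³ = 12167 ≡ 23 (mod 24), not 11.

[⇐] Conversely, the residues r modulo 24 with r³ ≡ 11 (mod 24) are exactly {11}, and each is ≡ 11 (mod 12).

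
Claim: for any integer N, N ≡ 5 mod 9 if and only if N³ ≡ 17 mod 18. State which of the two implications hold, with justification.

(⟹) This fails: take N = 14. Then 14 ≡ 5 (mod 9), but 14³ = 2744 ≡ 8 (mod 18), not 17.

(⟸) This fails: take N = 11. Then 11³ = 1331 ≡ 17 (mod 18), yet 11 ≡ 2 (mod 9), not 5.

(⇒) fails and (⇐) fails.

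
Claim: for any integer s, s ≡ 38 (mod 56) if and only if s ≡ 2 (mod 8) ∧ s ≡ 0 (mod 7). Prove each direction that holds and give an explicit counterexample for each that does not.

(⇒) fails and (⇐) fails.

(→) This fails: s = 38 gives 38 ≡ 38 (mod 56) but 38 ≡ 6 (mod 8), so the conjunction on the right does not hold.

(←) This fails: s = 42 satisfies both congruences on the right (42 ≡ 2 mod 8 and 42 ≡ 0 mod 7) yet 42 ≡ 42 (mod 56), not 38.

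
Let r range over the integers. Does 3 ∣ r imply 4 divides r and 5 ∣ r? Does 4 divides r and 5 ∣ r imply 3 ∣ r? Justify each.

Neither direction holds.

[⇒] This fails: take r = 3. Certainly 3 ∣ 3, but 4 ∤ 3.

[⇐] This fails: take r = 20. Both 4 ∣ 20 and 5 ∣ 20, yet 20 is not a multiple of 3 (since 20 = 6·3 + 2), so 3 ∤ 20.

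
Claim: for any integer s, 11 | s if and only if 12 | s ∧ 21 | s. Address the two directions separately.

Forward direction. This fails: take s = 11. Certainly 11 ∣ 11, but 12 ∤ 11.

Converse. This fails: take s = 84. Both 12 ∣ 84 and 21 ∣ 84, yet 84 is not a multiple of 11 (since 84 = 7·11 + 7), so 11 ∤ 84.

Neither direction holds.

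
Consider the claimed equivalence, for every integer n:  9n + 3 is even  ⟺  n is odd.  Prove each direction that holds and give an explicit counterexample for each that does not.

Equivalent; both directions hold.

(⟹) Suppose 9n + 3 is even. Since 9 is odd, 9n and n have the same parity, so 9n + 3 ≡ n + 3 (mod 2). As 3 is odd, 9n + 3 is even exactly when n is odd. Thus n is odd.

(⟸) Conversely, suppose n is odd; write n = 2j + 1. Then 9n + 3 = 9·(2j + 1) + 3 = 2·9j + 12, which is even.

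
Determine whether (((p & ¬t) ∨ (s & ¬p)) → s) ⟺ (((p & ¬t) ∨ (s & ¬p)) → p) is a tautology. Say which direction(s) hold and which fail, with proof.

Neither direction holds.

(→) This fails. Under s = T, p = F, t = F, the left side is true but the right side is false.

(←) This fails. Under s = F, p = T, t = F, the left side is false but the right side is true.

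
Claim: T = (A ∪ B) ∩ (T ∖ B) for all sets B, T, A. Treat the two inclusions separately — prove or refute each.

(⟹) This inclusion fails. Take B = ∅, T = {1}, A = ∅; then 1 ∈ T but 1 ∉ (A ∪ B) ∩ (T ∖ B).

(⟸) Let x ∈ (A ∪ B) ∩ (T ∖ B). Then x ∈ T ∩ A and x ∉ B, from which x ∈ T.

The sets are not equal: only the reverse inclusion holds.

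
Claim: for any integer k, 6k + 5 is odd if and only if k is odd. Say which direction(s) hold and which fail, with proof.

[⇒] This fails: take k = 6. Then 6k + 5 = 41, which is odd, yet k = 6 is even, not odd.

[⇐] Suppose k is odd. Since 6 is even, 6k is even for every k, so 6k + 5 has the same parity as 5, which is odd. Hence 6k + 5 is odd.

The forward direction fails; the converse holds.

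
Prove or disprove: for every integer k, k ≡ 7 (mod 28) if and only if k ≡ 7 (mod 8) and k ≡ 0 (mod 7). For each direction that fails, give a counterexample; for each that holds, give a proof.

(⇒) This fails: k = 35 gives 35 ≡ 7 (mod 28) but 35 ≡ 3 (mod 8), so the conjunction on the right does not hold.

(⇐) Conversely, if k ≡ 7 (mod 8) and k ≡ 0 (mod 7), then by the Chinese remainder theorem k ≡ 7 (mod 56). Since 7 ≡ 7 (mod 28) and 28 ∣ 56, we get k ≡ 7 (mod 28).

Not equivalent: only (⇐) holds.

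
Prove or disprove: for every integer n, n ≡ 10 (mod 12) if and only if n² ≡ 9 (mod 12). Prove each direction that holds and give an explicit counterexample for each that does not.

(⟹) This fails: take n = 10. Then 10 ≡ 10 (mod 12), but 10² = 100 ≡ 4 (mod 12), not 9.

(⟸) This fails: take n = 3. Then 3² = 9 ≡ 9 (mod 12), yet 3 ≡ 3 (mod 12), not 10.

(⇒) fails and (⇐) fails.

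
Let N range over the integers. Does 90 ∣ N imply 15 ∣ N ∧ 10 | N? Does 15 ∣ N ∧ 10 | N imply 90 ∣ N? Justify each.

Only the forward implication holds.

[⇐] This fails: take N = 30. Both 15 ∣ 30 and 10 ∣ 30, yet 30 is not a multiple of 90 (since 30 = 0·90 + 30), so 90 ∤ 30.

[⇒] If 90 ∣ N, write N = 90q. Since 90 = 6·15, N = 15·(6q), so 15 ∣ N; and since 90 = 9·10, N = 10·(9q), so 10 ∣ N.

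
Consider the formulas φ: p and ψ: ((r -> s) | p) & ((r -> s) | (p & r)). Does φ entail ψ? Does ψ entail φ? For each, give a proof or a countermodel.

Only the forward direction holds.

Forward direction. Assume the antecedent. If s is true, the consequent reduces to true regardless of the other variables. If s is false, the antecedent forces (s = F, p = T, r = F) or (s = F, p = T, r = T), and the consequent holds there. Either way the consequent holds.

Converse. This fails. Under s = F, p = F, r = F, the left side is false but the right side is true.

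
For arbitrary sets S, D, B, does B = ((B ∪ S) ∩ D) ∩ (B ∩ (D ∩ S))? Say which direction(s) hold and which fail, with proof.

(⊆) This inclusion fails. Take S = ∅, D = ∅, B = {1}; then 1 ∈ B but 1 ∉ ((B ∪ S) ∩ D) ∩ (B ∩ (D ∩ S)).

(⊇) Let x ∈ ((B ∪ S) ∩ D) ∩ (B ∩ (D ∩ S)). Then x ∈ S ∩ D ∩ B, from which x ∈ B.

Only the reverse inclusion holds.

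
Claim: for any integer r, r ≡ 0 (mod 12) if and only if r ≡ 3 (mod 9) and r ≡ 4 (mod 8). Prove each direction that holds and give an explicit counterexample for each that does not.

[⇒] This fails: r = 0 gives 0 ≡ 0 (mod 12) but 0 ≡ 0 (mod 9), so the conjunction on the right does not hold.

[⇐] Conversely, if r ≡ 3 (mod 9) and r ≡ 4 (mod 8), then by the Chinese remainder theorem r ≡ 12 (mod 72). Since 12 ≡ 0 (mod 12) and 12 ∣ 72, we get r ≡ 0 (mod 12).

The forward direction fails; the converse holds.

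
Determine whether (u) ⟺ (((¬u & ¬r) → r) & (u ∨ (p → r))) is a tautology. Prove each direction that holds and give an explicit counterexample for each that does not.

(⇒) Assume the antecedent. If u is true, the consequent reduces to true regardless of the other variables. If u is false, the antecedent cannot hold. Either way the consequent holds.

(⇐) This fails. Under u = F, p = F, r = T, the left side is false but the right side is true.

Only the forward implication holds.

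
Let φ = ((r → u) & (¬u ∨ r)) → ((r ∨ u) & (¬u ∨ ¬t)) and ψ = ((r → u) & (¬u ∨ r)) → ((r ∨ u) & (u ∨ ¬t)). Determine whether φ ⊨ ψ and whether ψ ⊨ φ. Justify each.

[⇒] Assume the antecedent. If u is true, the consequent reduces to true regardless of the other variables. If u is false, the antecedent forces (t = F, u = F, r = T) or (t = T, u = F, r = T), and the consequent holds there. Either way the consequent holds.

[⇐] This fails. Under t = T, u = T, r = T, the left side is false but the right side is true.

(⇒) holds; (⇐) fails.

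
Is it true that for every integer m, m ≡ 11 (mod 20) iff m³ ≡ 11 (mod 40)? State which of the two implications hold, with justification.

Only the converse holds.

(⟸) The residues r modulo 40 with r³ ≡ 11 (mod 40) are exactly {11}, and each is ≡ 11 (mod 20).

(⟹) This fails: take m = 31. Then 31 ≡ 11 (mod 20), but 31³ = 29791 ≡ 31 (mod 40), not 11.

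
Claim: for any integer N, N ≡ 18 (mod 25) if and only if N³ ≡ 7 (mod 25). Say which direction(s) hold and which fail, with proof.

(→) Suppose N ≡ 18 (mod 25). Write N = 25j + 18. Then (25j + 18)³ = 15625j³ + 33750j² + 24300j + 5832 = 25(625j³ + 1350j² + 972j + 233) + 7, so N³ ≡ 7 (mod 25).

(←) Conversely, suppose N³ ≡ 7 (mod 25). The only residue r in {0, …, 24} with r³ ≡ 7 (mod 25) is r = 18, so N ≡ 18 (mod 25).

Both directions hold; the statement is true.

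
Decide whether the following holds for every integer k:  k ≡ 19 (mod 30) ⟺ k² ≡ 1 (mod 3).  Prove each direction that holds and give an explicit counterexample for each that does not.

(⇐) This fails: take k = 1. Then 1² = 1 ≡ 1 (mod 3), yet 1 ≡ 1 (mod 30), not 19.

(⇒) Suppose k ≡ 19 (mod 30). Then k² ≡ 19² = 361 (mod 30), and since 3 ∣ 30, also k² ≡ 1 (mod 3).

(⇒) holds; (⇐) fails.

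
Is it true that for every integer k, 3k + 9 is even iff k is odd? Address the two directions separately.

(→) Suppose 3k + 9 is even. Since 3 is odd, 3k and k have the same parity, so 3k + 9 ≡ k + 9 (mod 2). As 9 is odd, 3k + 9 is even exactly when k is odd. Thus k is odd.

(←) Conversely, suppose k is odd; write k = 2j + 1. Then 3k + 9 = 3·(2j + 1) + 9 = 2·3j + 12, which is even.

Both directions hold.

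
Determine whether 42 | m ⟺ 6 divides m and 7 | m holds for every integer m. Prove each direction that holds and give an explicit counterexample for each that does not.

(←) Suppose 6 ∣ m and 7 ∣ m. Any common multiple of 6 and 7 is a multiple of their lcm; here gcd(6, 7) = 1, so lcm(6, 7) = 6·7 = 42, so 42 ∣ m.

(→) If 42 ∣ m, write m = 42q. Since 42 = 7·6, m = 6·(7q), so 6 ∣ m; and since 42 = 6·7, m = 7·(6q), so 7 ∣ m.

Equivalent; both directions hold.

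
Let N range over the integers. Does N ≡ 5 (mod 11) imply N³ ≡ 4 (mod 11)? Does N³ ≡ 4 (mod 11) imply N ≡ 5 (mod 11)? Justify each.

The biconditional holds.

(⟹) Suppose N ≡ 5 (mod 11). Write N = 11j + 5. Then (11j + 5)³ = 1331j³ + 1815j² + 825j + 125 = 11(121j³ + 165j² + 75j + 11) + 4, so N³ ≡ 4 (mod 11).

(⟸) Conversely, suppose N³ ≡ 4 (mod 11). The only residue r in {0, …, 10} with r³ ≡ 4 (mod 11) is r = 5, so N ≡ 5 (mod 11).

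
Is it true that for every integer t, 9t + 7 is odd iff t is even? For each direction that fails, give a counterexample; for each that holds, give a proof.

Forward direction. Suppose 9t + 7 is odd. Since 9 is odd, 9t and t have the same parity, so 9t + 7 ≡ t + 7 (mod 2). As 7 is odd, 9t + 7 is odd exactly when t is even. Thus t is even.

Converse. Suppose t is even; write t = 2j. Then 9t + 7 = 9·(2j) + 7 = 2·9j + 7, which is odd.

The biconditional holds.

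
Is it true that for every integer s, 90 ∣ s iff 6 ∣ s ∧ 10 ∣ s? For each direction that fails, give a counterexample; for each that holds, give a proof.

(⇒) holds; (⇐) fails.

Forward direction. If 90 ∣ s, write s = 90q. Since 90 = 15·6, s = 6·(15q), so 6 ∣ s; and since 90 = 9·10, s = 10·(9q), so 10 ∣ s.

Converse. This fails: take s = 30. Both 6 ∣ 30 and 10 ∣ 30, yet 30 is not a multiple of 90 (since 30 = 0·90 + 30), so 90 ∤ 30.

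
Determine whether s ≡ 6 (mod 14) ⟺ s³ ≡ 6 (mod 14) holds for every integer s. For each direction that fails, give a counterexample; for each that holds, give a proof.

Not equivalent: only (⇒) holds.

(⇐) This fails: take s = 10. Then 10³ = 1000 ≡ 6 (mod 14), yet 10 ≡ 10 (mod 14), not 6.

(⇒) Suppose s ≡ 6 (mod 14). Write s = 14j + 6. Then (14j + 6)³ = 2744j³ + 3528j² + 1512j + 216 = 14(196j³ + 252j² + 108j + 15) + 6, so s³ ≡ 6 (mod 14).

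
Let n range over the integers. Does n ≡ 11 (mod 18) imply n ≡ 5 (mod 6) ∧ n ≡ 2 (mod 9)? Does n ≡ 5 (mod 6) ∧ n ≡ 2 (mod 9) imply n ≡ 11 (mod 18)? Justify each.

Equivalent; both directions hold.

[⇒] Suppose n ≡ 11 (mod 18); write n = 18j + 11. Since 6 ∣ 18, reducing mod 6 gives n ≡ 11 ≡ 5 (mod 6); since 9 ∣ 18, reducing mod 9 gives n ≡ 11 ≡ 2 (mod 9).

[⇐] Conversely, if n ≡ 5 (mod 6) and n ≡ 2 (mod 9), then by the Chinese remainder theorem n ≡ 11 (mod 18). This is exactly n ≡ 11 (mod 18).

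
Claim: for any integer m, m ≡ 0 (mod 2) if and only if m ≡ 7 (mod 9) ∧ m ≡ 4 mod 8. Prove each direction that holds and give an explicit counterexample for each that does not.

The forward direction fails; the converse holds.

Converse. If m ≡ 7 (mod 9) and m ≡ 4 (mod 8), then by the Chinese remainder theorem m ≡ 52 (mod 72). Since 52 ≡ 0 (mod 2) and 2 ∣ 72, we get m ≡ 0 (mod 2).

Forward direction. This fails: m = 0 gives 0 ≡ 0 (mod 2) but 0 ≡ 0 (mod 9), so the conjunction on the right does not hold.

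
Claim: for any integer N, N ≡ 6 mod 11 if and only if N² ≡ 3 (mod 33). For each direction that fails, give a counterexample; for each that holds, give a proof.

Forward direction. This fails: take N = 17. Then 17 ≡ 6 (mod 11), but 17² = 289 ≡ 25 (mod 33), not 3.

Converse. This fails: take N = 27. Then 27² = 729 ≡ 3 (mod 33), yet 27 ≡ 5 (mod 11), not 6.

Both directions fail.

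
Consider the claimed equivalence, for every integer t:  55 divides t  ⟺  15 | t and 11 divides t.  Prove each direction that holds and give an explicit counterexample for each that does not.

Converse. Suppose 15 ∣ t and 11 ∣ t. Any common multiple of 15 and 11 is a multiple of their lcm; here gcd(15, 11) = 1, so lcm(15, 11) = 15·11 = 165, so 165 ∣ t. Since 55 ∣ 165, it follows that 55 ∣ t.

Forward direction. This fails: take t = 55. Certainly 55 ∣ 55, but 15 ∤ 55.

Only the converse holds.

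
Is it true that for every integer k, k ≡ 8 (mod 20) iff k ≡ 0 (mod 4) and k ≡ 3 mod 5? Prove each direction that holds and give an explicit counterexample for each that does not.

The biconditional holds.

(⇒) Suppose k ≡ 8 (mod 20); write k = 20j + 8. Since 4 ∣ 20, reducing mod 4 gives k ≡ 8 ≡ 0 (mod 4); since 5 ∣ 20, reducing mod 5 gives k ≡ 8 ≡ 3 (mod 5).

(⇐) Conversely, if k ≡ 0 (mod 4) and k ≡ 3 (mod 5), then by the Chinese remainder theorem k ≡ 8 (mod 20). This is exactly k ≡ 8 (mod 20).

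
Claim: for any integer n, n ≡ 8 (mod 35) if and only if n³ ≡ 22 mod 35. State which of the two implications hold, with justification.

[⇐] This fails: take n = 18. Then 18³ = 5832 ≡ 22 (mod 35), yet 18 ≡ 18 (mod 35), not 8.

[⇒] Suppose n ≡ 8 (mod 35). Write n = 35j + 8. Then (35j + 8)³ = 42875j³ + 29400j² + 6720j + 512 = 35(1225j³ + 840j² + 192j + 14) + 22, so n³ ≡ 22 (mod 35).

Only the forward direction holds.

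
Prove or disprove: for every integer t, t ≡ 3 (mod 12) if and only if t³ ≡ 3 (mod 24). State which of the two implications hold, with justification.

The forward direction fails; the converse holds.

(⟸) The residues r modulo 24 with r³ ≡ 3 (mod 24) are exactly {3}, and each is ≡ 3 (mod 12).

(⟹) This fails: take t = 15. Then 15 ≡ 3 (mod 12), but 15³ = 3375 ≡ 15 (mod 24), not 3.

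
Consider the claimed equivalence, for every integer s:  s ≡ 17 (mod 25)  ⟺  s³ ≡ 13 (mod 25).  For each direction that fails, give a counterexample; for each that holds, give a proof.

Forward direction. Suppose s ≡ 17 (mod 25). Write s = 25j + 17. Then (25j + 17)³ = 15625j³ + 31875j² + 21675j + 4913 = 25(625j³ + 1275j² + 867j + 196) + 13, so s³ ≡ 13 (mod 25).

Converse. Suppose s³ ≡ 13 (mod 25). The only residue r in {0, …, 24} with r³ ≡ 13 (mod 25) is r = 17, so s ≡ 17 (mod 25).

The biconditional holds.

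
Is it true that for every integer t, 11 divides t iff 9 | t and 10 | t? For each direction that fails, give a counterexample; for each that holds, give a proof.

Forward direction. This fails: take t = 11. Certainly 11 ∣ 11, but 9 ∤ 11.

Converse. This fails: take t = 90. Both 9 ∣ 90 and 10 ∣ 90, yet 90 is not a multiple of 11 (since 90 = 8·11 + 2), so 11 ∤ 90.

Neither implication holds.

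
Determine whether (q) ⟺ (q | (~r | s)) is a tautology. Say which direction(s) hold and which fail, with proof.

Only the forward direction holds.

(⟹) Assume the antecedent. If q is true, q | (~r | s) reduces to true regardless of the other variables. If q is false, the antecedent cannot hold. Either way q | (~r | s) holds.

(⟸) This fails. Under q = F, s = F, r = F, the left side is false but the right side is true.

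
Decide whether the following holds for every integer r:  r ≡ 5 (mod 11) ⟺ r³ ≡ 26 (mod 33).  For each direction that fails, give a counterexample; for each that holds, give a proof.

(⇒) fails; (⇐) holds.

(⟹) This fails: take r = 16. Then 16 ≡ 5 (mod 11), but 16³ = 4096 ≡ 4 (mod 33), not 26.

(⟸) Conversely, the residues r modulo 33 with r³ ≡ 26 (mod 33) are exactly {5}, and each is ≡ 5 (mod 11).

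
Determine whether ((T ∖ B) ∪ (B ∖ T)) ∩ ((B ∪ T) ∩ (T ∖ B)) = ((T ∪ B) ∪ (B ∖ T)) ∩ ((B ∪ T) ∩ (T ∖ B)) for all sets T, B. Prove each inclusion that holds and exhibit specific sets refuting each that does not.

Both inclusions hold.

(⟹) Let x ∈ ((T ∖ B) ∪ (B ∖ T)) ∩ ((B ∪ T) ∩ (T ∖ B)). Then x ∈ T and x ∉ B, from which x ∈ ((T ∪ B) ∪ (B ∖ T)) ∩ ((B ∪ T) ∩ (T ∖ B)).

(⟸) Let x ∈ ((T ∪ B) ∪ (B ∖ T)) ∩ ((B ∪ T) ∩ (T ∖ B)). Then x ∈ T and x ∉ B, from which x ∈ ((T ∖ B) ∪ (B ∖ T)) ∩ ((B ∪ T) ∩ (T ∖ B)).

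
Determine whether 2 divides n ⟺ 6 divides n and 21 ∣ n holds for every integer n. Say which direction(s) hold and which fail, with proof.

[⇒] This fails: take n = 2. Certainly 2 ∣ 2, but 6 ∤ 2.

[⇐] Suppose 6 ∣ n and 21 ∣ n. Any common multiple of 6 and 21 is a multiple of their lcm; here lcm(6, 21) = 6·21/gcd(6, 21) = 126/3 = 42, so 42 ∣ n. Since 2 ∣ 42, it follows that 2 ∣ n.

Not equivalent: only (⇐) holds.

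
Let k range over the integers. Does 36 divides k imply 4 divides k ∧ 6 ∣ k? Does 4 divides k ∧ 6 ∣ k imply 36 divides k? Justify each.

[⇒] If 36 ∣ k, write k = 36q. Since 36 = 9·4, k = 4·(9q), so 4 ∣ k; and since 36 = 6·6, k = 6·(6q), so 6 ∣ k.

[⇐] This fails: take k = 12. Both 4 ∣ 12 and 6 ∣ 12, yet 12 is not a multiple of 36 (since 12 = 0·36 + 12), so 36 ∤ 12.

Not equivalent: only (⇒) holds.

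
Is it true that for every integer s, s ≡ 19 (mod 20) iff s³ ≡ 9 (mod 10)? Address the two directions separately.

[⇒] Suppose s ≡ 19 (mod 20). Then s³ ≡ 19³ = 6859 (mod 20), and since 10 ∣ 20, also s³ ≡ 9 (mod 10).

[⇐] This fails: take s = 9. Then 9³ = 729 ≡ 9 (mod 10), yet 9 ≡ 9 (mod 20), not 19.

Only the forward direction holds.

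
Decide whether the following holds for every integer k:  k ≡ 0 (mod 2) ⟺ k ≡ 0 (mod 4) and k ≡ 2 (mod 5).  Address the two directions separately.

Only the reverse direction holds.

[⇒] This fails: k = 0 gives 0 ≡ 0 (mod 2) but 0 ≡ 0 (mod 5), so the conjunction on the right does not hold.

[⇐] Conversely, if k ≡ 0 (mod 4) and k ≡ 2 (mod 5), then by the Chinese remainder theorem k ≡ 12 (mod 20). Since 12 ≡ 0 (mod 2) and 2 ∣ 20, we get k ≡ 0 (mod 2).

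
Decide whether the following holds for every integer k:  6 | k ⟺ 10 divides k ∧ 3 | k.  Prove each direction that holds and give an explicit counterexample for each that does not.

Not equivalent: only (⇐) holds.

(⇒) This fails: take k = 6. Certainly 6 ∣ 6, but 10 ∤ 6.

(⇐) Suppose 10 ∣ k and 3 ∣ k. Any common multiple of 10 and 3 is a multiple of their lcm; here gcd(10, 3) = 1, so lcm(10, 3) = 10·3 = 30, so 30 ∣ k. Since 6 ∣ 30, it follows that 6 ∣ k.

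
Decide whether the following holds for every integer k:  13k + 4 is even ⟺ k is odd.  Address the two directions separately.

[⇒] This fails: k = 2 gives 13k + 4 = 30, which is even, but 2 is even, not odd.

[⇐] This also fails: k = 5 is odd, but 13k + 4 = 69 is odd, not even.

Neither implication holds.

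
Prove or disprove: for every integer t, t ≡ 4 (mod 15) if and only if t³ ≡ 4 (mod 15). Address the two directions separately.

Both directions hold.

(⇐) Suppose t³ ≡ 4 (mod 15). The only residue r in {0, …, 14} with r³ ≡ 4 (mod 15) is r = 4, so t ≡ 4 (mod 15).

(⇒) Suppose t ≡ 4 (mod 15). Write t = 15j + 4. Then (15j + 4)³ = 3375j³ + 2700j² + 720j + 64 = 15(225j³ + 180j² + 48j + 4) + 4, so t³ ≡ 4 (mod 15).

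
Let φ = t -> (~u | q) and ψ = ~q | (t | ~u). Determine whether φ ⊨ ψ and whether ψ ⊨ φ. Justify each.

[⇒] This fails. Under t = F, q = T, u = T, the left side is true but the right side is false.

[⇐] This fails. Under t = T, q = F, u = T, the left side is false but the right side is true.

Neither direction holds.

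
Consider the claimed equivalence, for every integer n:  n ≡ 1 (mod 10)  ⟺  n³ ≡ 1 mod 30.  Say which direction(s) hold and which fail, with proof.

(⇒) This fails: take n = 11. Then 11 ≡ 1 (mod 10), but 11³ = 1331 ≡ 11 (mod 30), not 1.

(⇐) Conversely, the residues r modulo 30 with r³ ≡ 1 (mod 30) are exactly {1}, and each is ≡ 1 (mod 10).

The forward direction fails; the converse holds.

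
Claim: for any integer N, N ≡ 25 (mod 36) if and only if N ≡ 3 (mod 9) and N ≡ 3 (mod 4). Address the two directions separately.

Neither direction holds.

(⇒) This fails: N = 25 gives 25 ≡ 25 (mod 36) but 25 ≡ 7 (mod 9), so the conjunction on the right does not hold.

(⇐) This fails: N = 3 satisfies both congruences on the right (3 ≡ 3 mod 9 and 3 ≡ 3 mod 4) yet 3 ≡ 3 (mod 36), not 25.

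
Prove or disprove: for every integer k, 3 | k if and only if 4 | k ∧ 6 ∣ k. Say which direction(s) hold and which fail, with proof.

(→) This fails: take k = 3. Certainly 3 ∣ 3, but 4 ∤ 3.

(←) Suppose 4 ∣ k and 6 ∣ k. Any common multiple of 4 and 6 is a multiple of their lcm; here lcm(4, 6) = 4·6/gcd(4, 6) = 24/2 = 12, so 12 ∣ k. Since 3 ∣ 12, it follows that 3 ∣ k.

Only the reverse direction holds.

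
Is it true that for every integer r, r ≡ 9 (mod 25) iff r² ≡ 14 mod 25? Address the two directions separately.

(⟹) This fails: take r = 9. Then 9 ≡ 9 (mod 25), but 9² = 81 ≡ 6 (mod 25), not 14.

(⟸) This fails: take r = 8. Then 8² = 64 ≡ 14 (mod 25), yet 8 ≡ 8 (mod 25), not 9.

Neither implication holds.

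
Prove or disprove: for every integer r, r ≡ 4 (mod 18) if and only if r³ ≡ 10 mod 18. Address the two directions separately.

(⇐) This fails: take r = 10. Then 10³ = 1000 ≡ 10 (mod 18), yet 10 ≡ 10 (mod 18), not 4.

(⇒) Suppose r ≡ 4 (mod 18). Write r = 18j + 4. Then (18j + 4)³ = 5832j³ + 3888j² + 864j + 64 = 18(324j³ + 216j² + 48j + 3) + 10, so r³ ≡ 10 (mod 18).

Not equivalent: only (⇒) holds.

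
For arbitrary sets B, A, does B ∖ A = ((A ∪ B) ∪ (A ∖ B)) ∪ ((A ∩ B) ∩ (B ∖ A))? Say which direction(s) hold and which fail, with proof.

(⊆) holds; (⊇) fails.

(⟹) Let x ∈ B ∖ A. Then x ∈ B and x ∉ A, from which x ∈ ((A ∪ B) ∪ (A ∖ B)) ∪ ((A ∩ B) ∩ (B ∖ A)).

(⟸) This inclusion fails. Take B = ∅, A = {1}; then 1 ∈ ((A ∪ B) ∪ (A ∖ B)) ∪ ((A ∩ B) ∩ (B ∖ A)) but 1 ∉ B ∖ A.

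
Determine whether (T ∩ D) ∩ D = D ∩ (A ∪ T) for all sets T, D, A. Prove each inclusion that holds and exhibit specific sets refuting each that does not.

The sets are not equal: only the forward inclusion holds.

Forward inclusion. Let x ∈ (T ∩ D) ∩ D. Then either x ∈ T ∩ D and x ∉ A; or x ∈ T ∩ D ∩ A. In each case x ∈ D ∩ (A ∪ T), so (T ∩ D) ∩ D ⊆ D ∩ (A ∪ T).

Reverse inclusion. This inclusion fails. Take T = ∅, D = {1}, A = {1}; then 1 ∈ D ∩ (A ∪ T) but 1 ∉ (T ∩ D) ∩ D.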